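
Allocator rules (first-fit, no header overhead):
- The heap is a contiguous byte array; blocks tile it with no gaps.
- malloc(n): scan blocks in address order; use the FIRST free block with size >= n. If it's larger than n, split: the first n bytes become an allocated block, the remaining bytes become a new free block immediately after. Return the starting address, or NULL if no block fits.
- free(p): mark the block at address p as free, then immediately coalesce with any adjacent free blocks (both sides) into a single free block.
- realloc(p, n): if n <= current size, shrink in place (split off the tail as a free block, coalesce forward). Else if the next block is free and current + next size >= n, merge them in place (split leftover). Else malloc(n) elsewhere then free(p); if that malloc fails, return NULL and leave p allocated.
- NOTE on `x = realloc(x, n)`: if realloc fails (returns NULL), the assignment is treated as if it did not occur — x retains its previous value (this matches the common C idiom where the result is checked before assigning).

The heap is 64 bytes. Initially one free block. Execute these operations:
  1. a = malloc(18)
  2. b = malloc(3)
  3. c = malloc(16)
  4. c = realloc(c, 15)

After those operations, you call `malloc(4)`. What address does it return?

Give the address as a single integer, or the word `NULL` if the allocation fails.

Answer: 36

Derivation:
Op 1: a = malloc(18) -> a = 0; heap: [0-17 ALLOC][18-63 FREE]
Op 2: b = malloc(3) -> b = 18; heap: [0-17 ALLOC][18-20 ALLOC][21-63 FREE]
Op 3: c = malloc(16) -> c = 21; heap: [0-17 ALLOC][18-20 ALLOC][21-36 ALLOC][37-63 FREE]
Op 4: c = realloc(c, 15) -> c = 21; heap: [0-17 ALLOC][18-20 ALLOC][21-35 ALLOC][36-63 FREE]
malloc(4): first-fit scan over [0-17 ALLOC][18-20 ALLOC][21-35 ALLOC][36-63 FREE] -> 36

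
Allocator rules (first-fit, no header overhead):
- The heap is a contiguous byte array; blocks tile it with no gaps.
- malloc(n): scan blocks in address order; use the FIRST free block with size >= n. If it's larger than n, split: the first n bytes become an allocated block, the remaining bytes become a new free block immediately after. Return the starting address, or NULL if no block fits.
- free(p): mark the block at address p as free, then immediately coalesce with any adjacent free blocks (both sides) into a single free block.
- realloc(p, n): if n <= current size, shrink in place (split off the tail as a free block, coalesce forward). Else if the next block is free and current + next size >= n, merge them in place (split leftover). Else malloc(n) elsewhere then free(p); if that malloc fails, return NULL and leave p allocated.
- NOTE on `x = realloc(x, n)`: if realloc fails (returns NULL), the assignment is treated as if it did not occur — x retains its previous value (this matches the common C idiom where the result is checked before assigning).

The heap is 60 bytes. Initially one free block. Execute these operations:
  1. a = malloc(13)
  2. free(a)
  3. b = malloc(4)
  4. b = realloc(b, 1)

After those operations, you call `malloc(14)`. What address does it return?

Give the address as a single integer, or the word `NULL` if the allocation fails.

Op 1: a = malloc(13) -> a = 0; heap: [0-12 ALLOC][13-59 FREE]
Op 2: free(a) -> (freed a); heap: [0-59 FREE]
Op 3: b = malloc(4) -> b = 0; heap: [0-3 ALLOC][4-59 FREE]
Op 4: b = realloc(b, 1) -> b = 0; heap: [0-0 ALLOC][1-59 FREE]
malloc(14): first-fit scan over [0-0 ALLOC][1-59 FREE] -> 1

Answer: 1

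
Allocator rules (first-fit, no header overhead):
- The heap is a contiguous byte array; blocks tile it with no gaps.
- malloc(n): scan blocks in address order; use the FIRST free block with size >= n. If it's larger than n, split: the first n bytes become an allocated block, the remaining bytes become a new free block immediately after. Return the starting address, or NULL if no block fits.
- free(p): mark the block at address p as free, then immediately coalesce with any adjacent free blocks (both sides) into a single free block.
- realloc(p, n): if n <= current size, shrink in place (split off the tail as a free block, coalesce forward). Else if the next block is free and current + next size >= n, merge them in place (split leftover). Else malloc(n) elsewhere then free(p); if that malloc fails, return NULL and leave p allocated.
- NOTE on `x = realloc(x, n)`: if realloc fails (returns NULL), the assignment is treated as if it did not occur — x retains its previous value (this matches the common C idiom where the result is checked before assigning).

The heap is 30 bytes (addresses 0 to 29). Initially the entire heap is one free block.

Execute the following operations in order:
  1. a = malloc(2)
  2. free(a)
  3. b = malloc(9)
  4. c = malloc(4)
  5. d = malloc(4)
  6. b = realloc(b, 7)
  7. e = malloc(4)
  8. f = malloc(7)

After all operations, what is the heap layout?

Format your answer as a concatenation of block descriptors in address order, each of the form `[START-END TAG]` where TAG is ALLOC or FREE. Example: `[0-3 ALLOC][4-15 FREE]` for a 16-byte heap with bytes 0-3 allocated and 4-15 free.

Answer: [0-6 ALLOC][7-8 FREE][9-12 ALLOC][13-16 ALLOC][17-20 ALLOC][21-27 ALLOC][28-29 FREE]

Derivation:
Op 1: a = malloc(2) -> a = 0; heap: [0-1 ALLOC][2-29 FREE]
Op 2: free(a) -> (freed a); heap: [0-29 FREE]
Op 3: b = malloc(9) -> b = 0; heap: [0-8 ALLOC][9-29 FREE]
Op 4: c = malloc(4) -> c = 9; heap: [0-8 ALLOC][9-12 ALLOC][13-29 FREE]
Op 5: d = malloc(4) -> d = 13; heap: [0-8 ALLOC][9-12 ALLOC][13-16 ALLOC][17-29 FREE]
Op 6: b = realloc(b, 7) -> b = 0; heap: [0-6 ALLOC][7-8 FREE][9-12 ALLOC][13-16 ALLOC][17-29 FREE]
Op 7: e = malloc(4) -> e = 17; heap: [0-6 ALLOC][7-8 FREE][9-12 ALLOC][13-16 ALLOC][17-20 ALLOC][21-29 FREE]
Op 8: f = malloc(7) -> f = 21; heap: [0-6 ALLOC][7-8 FREE][9-12 ALLOC][13-16 ALLOC][17-20 ALLOC][21-27 ALLOC][28-29 FREE]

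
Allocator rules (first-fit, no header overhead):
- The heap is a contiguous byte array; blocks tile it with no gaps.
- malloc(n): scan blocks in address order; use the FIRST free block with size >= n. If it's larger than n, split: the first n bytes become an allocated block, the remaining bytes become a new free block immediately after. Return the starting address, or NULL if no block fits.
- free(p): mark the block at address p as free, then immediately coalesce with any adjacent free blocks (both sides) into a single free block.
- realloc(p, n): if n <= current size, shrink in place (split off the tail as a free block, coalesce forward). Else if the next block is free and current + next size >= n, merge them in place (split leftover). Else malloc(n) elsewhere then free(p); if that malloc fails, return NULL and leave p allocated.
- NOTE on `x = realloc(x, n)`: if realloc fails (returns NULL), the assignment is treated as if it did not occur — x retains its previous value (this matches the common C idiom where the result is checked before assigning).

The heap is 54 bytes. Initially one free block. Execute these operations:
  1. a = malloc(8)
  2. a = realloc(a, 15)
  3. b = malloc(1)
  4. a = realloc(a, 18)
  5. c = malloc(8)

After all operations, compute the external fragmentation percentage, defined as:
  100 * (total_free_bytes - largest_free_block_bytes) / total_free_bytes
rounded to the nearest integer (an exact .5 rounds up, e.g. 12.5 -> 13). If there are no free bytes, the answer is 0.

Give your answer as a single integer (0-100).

Op 1: a = malloc(8) -> a = 0; heap: [0-7 ALLOC][8-53 FREE]
Op 2: a = realloc(a, 15) -> a = 0; heap: [0-14 ALLOC][15-53 FREE]
Op 3: b = malloc(1) -> b = 15; heap: [0-14 ALLOC][15-15 ALLOC][16-53 FREE]
Op 4: a = realloc(a, 18) -> a = 16; heap: [0-14 FREE][15-15 ALLOC][16-33 ALLOC][34-53 FREE]
Op 5: c = malloc(8) -> c = 0; heap: [0-7 ALLOC][8-14 FREE][15-15 ALLOC][16-33 ALLOC][34-53 FREE]
Free blocks: [7 20] total_free=27 largest=20 -> 100*(27-20)/27 = 700/27 ≈ 25.926 -> rounds to 26

Answer: 26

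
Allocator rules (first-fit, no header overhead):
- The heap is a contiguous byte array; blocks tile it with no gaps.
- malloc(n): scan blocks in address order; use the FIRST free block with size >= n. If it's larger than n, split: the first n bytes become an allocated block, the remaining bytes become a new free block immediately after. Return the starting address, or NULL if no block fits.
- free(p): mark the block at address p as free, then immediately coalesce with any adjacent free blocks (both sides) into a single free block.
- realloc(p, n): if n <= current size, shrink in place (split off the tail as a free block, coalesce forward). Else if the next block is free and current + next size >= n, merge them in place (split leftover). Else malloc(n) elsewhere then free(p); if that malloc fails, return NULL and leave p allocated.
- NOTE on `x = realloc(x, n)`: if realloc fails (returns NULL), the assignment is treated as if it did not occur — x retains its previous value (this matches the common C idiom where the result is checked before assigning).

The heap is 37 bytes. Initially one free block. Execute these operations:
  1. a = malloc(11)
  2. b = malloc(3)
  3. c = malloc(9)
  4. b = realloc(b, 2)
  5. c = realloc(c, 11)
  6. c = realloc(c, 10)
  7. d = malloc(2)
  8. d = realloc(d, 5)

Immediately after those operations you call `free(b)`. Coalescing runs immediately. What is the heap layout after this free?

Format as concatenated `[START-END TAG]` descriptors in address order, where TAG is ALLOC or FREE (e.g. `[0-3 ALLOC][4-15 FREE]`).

Op 1: a = malloc(11) -> a = 0; heap: [0-10 ALLOC][11-36 FREE]
Op 2: b = malloc(3) -> b = 11; heap: [0-10 ALLOC][11-13 ALLOC][14-36 FREE]
Op 3: c = malloc(9) -> c = 14; heap: [0-10 ALLOC][11-13 ALLOC][14-22 ALLOC][23-36 FREE]
Op 4: b = realloc(b, 2) -> b = 11; heap: [0-10 ALLOC][11-12 ALLOC][13-13 FREE][14-22 ALLOC][23-36 FREE]
Op 5: c = realloc(c, 11) -> c = 14; heap: [0-10 ALLOC][11-12 ALLOC][13-13 FREE][14-24 ALLOC][25-36 FREE]
Op 6: c = realloc(c, 10) -> c = 14; heap: [0-10 ALLOC][11-12 ALLOC][13-13 FREE][14-23 ALLOC][24-36 FREE]
Op 7: d = malloc(2) -> d = 24; heap: [0-10 ALLOC][11-12 ALLOC][13-13 FREE][14-23 ALLOC][24-25 ALLOC][26-36 FREE]
Op 8: d = realloc(d, 5) -> d = 24; heap: [0-10 ALLOC][11-12 ALLOC][13-13 FREE][14-23 ALLOC][24-28 ALLOC][29-36 FREE]
free(b): b = 11 -> block [11-12 ALLOC]; mark free, coalesce with adjacent free neighbors -> [0-10 ALLOC][11-13 FREE][14-23 ALLOC][24-28 ALLOC][29-36 FREE]

Answer: [0-10 ALLOC][11-13 FREE][14-23 ALLOC][24-28 ALLOC][29-36 FREE]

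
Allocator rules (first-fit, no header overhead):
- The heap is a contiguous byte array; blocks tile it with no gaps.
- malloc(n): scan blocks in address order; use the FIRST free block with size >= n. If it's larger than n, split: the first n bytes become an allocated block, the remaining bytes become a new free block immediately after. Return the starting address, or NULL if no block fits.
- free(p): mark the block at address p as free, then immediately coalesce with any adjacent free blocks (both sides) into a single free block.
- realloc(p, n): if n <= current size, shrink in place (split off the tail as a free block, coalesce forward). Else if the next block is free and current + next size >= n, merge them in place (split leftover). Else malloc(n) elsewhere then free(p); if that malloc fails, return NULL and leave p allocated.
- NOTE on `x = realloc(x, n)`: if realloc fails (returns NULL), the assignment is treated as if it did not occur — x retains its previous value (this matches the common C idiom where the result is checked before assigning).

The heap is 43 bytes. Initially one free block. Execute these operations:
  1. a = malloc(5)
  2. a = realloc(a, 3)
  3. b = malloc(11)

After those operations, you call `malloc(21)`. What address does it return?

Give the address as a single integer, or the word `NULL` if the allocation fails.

Op 1: a = malloc(5) -> a = 0; heap: [0-4 ALLOC][5-42 FREE]
Op 2: a = realloc(a, 3) -> a = 0; heap: [0-2 ALLOC][3-42 FREE]
Op 3: b = malloc(11) -> b = 3; heap: [0-2 ALLOC][3-13 ALLOC][14-42 FREE]
malloc(21): first-fit scan over [0-2 ALLOC][3-13 ALLOC][14-42 FREE] -> 14

Answer: 14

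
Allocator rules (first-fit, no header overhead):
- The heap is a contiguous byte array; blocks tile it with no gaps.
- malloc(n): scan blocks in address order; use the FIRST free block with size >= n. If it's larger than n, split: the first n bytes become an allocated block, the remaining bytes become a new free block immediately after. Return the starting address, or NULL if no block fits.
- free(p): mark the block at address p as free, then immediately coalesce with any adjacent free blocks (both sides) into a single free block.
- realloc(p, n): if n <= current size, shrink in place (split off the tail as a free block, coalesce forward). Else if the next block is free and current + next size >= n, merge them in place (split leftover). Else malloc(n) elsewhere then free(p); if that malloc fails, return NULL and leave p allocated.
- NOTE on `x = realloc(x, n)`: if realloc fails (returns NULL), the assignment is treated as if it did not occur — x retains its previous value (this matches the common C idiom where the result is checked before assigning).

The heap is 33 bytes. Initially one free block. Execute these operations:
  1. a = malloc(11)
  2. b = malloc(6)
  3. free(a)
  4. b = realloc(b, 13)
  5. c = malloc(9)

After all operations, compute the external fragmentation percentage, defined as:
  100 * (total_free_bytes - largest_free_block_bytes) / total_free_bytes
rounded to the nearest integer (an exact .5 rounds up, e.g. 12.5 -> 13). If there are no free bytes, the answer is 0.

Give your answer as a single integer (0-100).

Answer: 18

Derivation:
Op 1: a = malloc(11) -> a = 0; heap: [0-10 ALLOC][11-32 FREE]
Op 2: b = malloc(6) -> b = 11; heap: [0-10 ALLOC][11-16 ALLOC][17-32 FREE]
Op 3: free(a) -> (freed a); heap: [0-10 FREE][11-16 ALLOC][17-32 FREE]
Op 4: b = realloc(b, 13) -> b = 11; heap: [0-10 FREE][11-23 ALLOC][24-32 FREE]
Op 5: c = malloc(9) -> c = 0; heap: [0-8 ALLOC][9-10 FREE][11-23 ALLOC][24-32 FREE]
Free blocks: [2 9] total_free=11 largest=9 -> 100*(11-9)/11 = 200/11 ≈ 18.182 -> rounds to 18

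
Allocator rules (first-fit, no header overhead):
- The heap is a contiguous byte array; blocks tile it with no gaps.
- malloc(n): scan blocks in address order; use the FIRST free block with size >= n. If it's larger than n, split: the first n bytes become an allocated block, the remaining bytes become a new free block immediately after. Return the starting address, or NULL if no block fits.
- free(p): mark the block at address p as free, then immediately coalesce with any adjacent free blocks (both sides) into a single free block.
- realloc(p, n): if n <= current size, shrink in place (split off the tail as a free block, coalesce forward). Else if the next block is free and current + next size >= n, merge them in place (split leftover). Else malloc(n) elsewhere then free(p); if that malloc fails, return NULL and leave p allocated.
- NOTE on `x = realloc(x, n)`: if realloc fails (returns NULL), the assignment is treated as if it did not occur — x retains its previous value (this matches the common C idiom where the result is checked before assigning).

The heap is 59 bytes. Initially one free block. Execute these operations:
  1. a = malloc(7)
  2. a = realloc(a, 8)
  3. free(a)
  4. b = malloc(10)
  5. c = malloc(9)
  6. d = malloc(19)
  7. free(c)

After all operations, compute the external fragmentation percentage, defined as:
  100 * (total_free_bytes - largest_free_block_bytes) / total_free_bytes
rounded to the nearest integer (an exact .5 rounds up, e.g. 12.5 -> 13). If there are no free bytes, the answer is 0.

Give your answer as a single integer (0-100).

Answer: 30

Derivation:
Op 1: a = malloc(7) -> a = 0; heap: [0-6 ALLOC][7-58 FREE]
Op 2: a = realloc(a, 8) -> a = 0; heap: [0-7 ALLOC][8-58 FREE]
Op 3: free(a) -> (freed a); heap: [0-58 FREE]
Op 4: b = malloc(10) -> b = 0; heap: [0-9 ALLOC][10-58 FREE]
Op 5: c = malloc(9) -> c = 10; heap: [0-9 ALLOC][10-18 ALLOC][19-58 FREE]
Op 6: d = malloc(19) -> d = 19; heap: [0-9 ALLOC][10-18 ALLOC][19-37 ALLOC][38-58 FREE]
Op 7: free(c) -> (freed c); heap: [0-9 ALLOC][10-18 FREE][19-37 ALLOC][38-58 FREE]
Free blocks: [9 21] total_free=30 largest=21 -> 100*(30-21)/30 = 900/30 = 30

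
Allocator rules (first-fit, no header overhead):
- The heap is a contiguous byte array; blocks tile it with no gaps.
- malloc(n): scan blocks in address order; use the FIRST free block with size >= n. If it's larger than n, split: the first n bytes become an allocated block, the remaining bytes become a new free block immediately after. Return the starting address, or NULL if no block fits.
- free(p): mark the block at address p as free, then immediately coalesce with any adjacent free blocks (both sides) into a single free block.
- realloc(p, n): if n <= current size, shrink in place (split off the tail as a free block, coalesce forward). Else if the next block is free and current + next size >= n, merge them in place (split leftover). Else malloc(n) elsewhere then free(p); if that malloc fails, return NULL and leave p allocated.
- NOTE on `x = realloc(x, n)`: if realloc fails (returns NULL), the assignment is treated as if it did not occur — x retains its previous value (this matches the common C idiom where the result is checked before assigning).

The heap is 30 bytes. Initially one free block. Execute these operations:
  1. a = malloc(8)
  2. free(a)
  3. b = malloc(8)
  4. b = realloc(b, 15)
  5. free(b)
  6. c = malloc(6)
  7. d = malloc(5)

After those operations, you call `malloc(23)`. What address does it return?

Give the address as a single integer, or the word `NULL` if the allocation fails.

Answer: NULL

Derivation:
Op 1: a = malloc(8) -> a = 0; heap: [0-7 ALLOC][8-29 FREE]
Op 2: free(a) -> (freed a); heap: [0-29 FREE]
Op 3: b = malloc(8) -> b = 0; heap: [0-7 ALLOC][8-29 FREE]
Op 4: b = realloc(b, 15) -> b = 0; heap: [0-14 ALLOC][15-29 FREE]
Op 5: free(b) -> (freed b); heap: [0-29 FREE]
Op 6: c = malloc(6) -> c = 0; heap: [0-5 ALLOC][6-29 FREE]
Op 7: d = malloc(5) -> d = 6; heap: [0-5 ALLOC][6-10 ALLOC][11-29 FREE]
malloc(23): first-fit scan over [0-5 ALLOC][6-10 ALLOC][11-29 FREE] -> NULL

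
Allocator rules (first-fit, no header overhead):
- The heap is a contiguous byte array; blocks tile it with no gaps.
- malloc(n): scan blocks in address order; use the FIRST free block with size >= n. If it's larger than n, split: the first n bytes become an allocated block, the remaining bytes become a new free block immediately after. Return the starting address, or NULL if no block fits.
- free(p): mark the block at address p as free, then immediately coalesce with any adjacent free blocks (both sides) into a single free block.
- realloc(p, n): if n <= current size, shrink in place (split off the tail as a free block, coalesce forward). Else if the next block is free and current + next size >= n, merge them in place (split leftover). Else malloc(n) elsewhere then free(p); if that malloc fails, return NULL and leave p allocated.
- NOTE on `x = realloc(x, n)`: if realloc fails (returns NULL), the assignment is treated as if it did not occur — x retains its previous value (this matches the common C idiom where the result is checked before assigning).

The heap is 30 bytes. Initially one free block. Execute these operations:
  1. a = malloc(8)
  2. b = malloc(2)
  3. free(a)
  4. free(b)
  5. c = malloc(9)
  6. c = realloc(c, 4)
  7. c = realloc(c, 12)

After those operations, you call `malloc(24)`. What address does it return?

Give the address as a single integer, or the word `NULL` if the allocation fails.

Op 1: a = malloc(8) -> a = 0; heap: [0-7 ALLOC][8-29 FREE]
Op 2: b = malloc(2) -> b = 8; heap: [0-7 ALLOC][8-9 ALLOC][10-29 FREE]
Op 3: free(a) -> (freed a); heap: [0-7 FREE][8-9 ALLOC][10-29 FREE]
Op 4: free(b) -> (freed b); heap: [0-29 FREE]
Op 5: c = malloc(9) -> c = 0; heap: [0-8 ALLOC][9-29 FREE]
Op 6: c = realloc(c, 4) -> c = 0; heap: [0-3 ALLOC][4-29 FREE]
Op 7: c = realloc(c, 12) -> c = 0; heap: [0-11 ALLOC][12-29 FREE]
malloc(24): first-fit scan over [0-11 ALLOC][12-29 FREE] -> NULL

Answer: NULL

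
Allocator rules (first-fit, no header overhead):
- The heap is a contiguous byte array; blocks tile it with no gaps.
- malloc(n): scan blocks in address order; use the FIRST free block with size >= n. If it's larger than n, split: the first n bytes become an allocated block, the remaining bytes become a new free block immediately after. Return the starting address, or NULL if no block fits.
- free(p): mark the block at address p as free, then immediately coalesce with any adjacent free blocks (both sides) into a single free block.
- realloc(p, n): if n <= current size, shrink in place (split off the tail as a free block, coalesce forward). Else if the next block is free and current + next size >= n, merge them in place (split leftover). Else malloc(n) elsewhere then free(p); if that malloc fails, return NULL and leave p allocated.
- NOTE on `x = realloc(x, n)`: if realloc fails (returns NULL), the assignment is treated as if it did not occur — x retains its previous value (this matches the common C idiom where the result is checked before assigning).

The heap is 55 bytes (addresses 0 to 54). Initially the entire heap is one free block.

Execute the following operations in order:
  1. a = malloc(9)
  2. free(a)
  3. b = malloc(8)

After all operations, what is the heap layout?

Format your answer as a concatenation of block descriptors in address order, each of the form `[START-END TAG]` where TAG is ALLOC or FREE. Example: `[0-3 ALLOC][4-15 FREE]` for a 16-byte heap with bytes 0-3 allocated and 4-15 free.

Op 1: a = malloc(9) -> a = 0; heap: [0-8 ALLOC][9-54 FREE]
Op 2: free(a) -> (freed a); heap: [0-54 FREE]
Op 3: b = malloc(8) -> b = 0; heap: [0-7 ALLOC][8-54 FREE]

Answer: [0-7 ALLOC][8-54 FREE]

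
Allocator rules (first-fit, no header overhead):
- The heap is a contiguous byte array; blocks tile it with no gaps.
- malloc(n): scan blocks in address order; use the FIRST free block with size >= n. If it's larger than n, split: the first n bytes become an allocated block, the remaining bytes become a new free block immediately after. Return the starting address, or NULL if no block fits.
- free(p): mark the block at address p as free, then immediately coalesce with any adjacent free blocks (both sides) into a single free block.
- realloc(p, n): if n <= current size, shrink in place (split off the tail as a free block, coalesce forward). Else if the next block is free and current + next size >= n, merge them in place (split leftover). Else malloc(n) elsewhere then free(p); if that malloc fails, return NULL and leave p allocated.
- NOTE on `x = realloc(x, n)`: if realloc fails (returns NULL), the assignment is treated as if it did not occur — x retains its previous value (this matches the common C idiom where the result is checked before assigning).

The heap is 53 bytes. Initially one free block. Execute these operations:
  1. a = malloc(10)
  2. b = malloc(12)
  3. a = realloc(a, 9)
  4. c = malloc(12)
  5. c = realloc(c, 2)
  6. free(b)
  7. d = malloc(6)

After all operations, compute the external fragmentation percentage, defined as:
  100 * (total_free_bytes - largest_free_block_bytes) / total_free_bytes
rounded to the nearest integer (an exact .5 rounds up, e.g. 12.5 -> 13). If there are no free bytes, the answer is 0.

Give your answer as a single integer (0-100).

Op 1: a = malloc(10) -> a = 0; heap: [0-9 ALLOC][10-52 FREE]
Op 2: b = malloc(12) -> b = 10; heap: [0-9 ALLOC][10-21 ALLOC][22-52 FREE]
Op 3: a = realloc(a, 9) -> a = 0; heap: [0-8 ALLOC][9-9 FREE][10-21 ALLOC][22-52 FREE]
Op 4: c = malloc(12) -> c = 22; heap: [0-8 ALLOC][9-9 FREE][10-21 ALLOC][22-33 ALLOC][34-52 FREE]
Op 5: c = realloc(c, 2) -> c = 22; heap: [0-8 ALLOC][9-9 FREE][10-21 ALLOC][22-23 ALLOC][24-52 FREE]
Op 6: free(b) -> (freed b); heap: [0-8 ALLOC][9-21 FREE][22-23 ALLOC][24-52 FREE]
Op 7: d = malloc(6) -> d = 9; heap: [0-8 ALLOC][9-14 ALLOC][15-21 FREE][22-23 ALLOC][24-52 FREE]
Free blocks: [7 29] total_free=36 largest=29 -> 100*(36-29)/36 = 700/36 ≈ 19.444 -> rounds to 19

Answer: 19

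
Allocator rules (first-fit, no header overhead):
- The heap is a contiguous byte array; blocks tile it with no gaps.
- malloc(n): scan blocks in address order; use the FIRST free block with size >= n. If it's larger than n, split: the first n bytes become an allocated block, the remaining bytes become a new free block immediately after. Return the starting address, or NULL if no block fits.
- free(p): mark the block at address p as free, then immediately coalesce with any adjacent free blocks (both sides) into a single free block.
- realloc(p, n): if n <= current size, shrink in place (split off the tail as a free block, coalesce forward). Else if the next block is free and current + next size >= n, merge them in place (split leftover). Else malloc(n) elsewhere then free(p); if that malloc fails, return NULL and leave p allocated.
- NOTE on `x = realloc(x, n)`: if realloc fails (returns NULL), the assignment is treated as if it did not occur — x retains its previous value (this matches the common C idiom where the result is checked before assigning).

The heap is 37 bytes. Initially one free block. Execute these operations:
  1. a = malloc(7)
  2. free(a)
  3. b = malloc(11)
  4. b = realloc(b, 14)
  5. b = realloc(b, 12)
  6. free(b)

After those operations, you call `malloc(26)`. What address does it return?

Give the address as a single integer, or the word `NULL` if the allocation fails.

Answer: 0

Derivation:
Op 1: a = malloc(7) -> a = 0; heap: [0-6 ALLOC][7-36 FREE]
Op 2: free(a) -> (freed a); heap: [0-36 FREE]
Op 3: b = malloc(11) -> b = 0; heap: [0-10 ALLOC][11-36 FREE]
Op 4: b = realloc(b, 14) -> b = 0; heap: [0-13 ALLOC][14-36 FREE]
Op 5: b = realloc(b, 12) -> b = 0; heap: [0-11 ALLOC][12-36 FREE]
Op 6: free(b) -> (freed b); heap: [0-36 FREE]
malloc(26): first-fit scan over [0-36 FREE] -> 0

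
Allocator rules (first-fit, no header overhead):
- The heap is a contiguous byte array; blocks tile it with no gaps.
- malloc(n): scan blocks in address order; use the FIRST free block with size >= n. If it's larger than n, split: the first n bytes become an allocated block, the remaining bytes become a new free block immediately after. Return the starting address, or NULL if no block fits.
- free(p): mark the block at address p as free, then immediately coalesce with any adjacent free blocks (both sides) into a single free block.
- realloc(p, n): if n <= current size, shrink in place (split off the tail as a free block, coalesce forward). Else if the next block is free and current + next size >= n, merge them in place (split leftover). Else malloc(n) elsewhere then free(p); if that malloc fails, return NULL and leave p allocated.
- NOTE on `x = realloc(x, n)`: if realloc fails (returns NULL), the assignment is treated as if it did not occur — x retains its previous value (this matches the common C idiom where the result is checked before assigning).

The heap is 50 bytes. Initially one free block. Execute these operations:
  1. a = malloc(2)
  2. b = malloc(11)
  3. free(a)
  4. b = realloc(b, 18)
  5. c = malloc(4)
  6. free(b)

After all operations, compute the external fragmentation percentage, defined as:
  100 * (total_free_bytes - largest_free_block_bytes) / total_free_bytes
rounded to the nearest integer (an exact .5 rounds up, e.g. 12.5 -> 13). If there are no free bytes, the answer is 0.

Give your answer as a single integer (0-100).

Answer: 43

Derivation:
Op 1: a = malloc(2) -> a = 0; heap: [0-1 ALLOC][2-49 FREE]
Op 2: b = malloc(11) -> b = 2; heap: [0-1 ALLOC][2-12 ALLOC][13-49 FREE]
Op 3: free(a) -> (freed a); heap: [0-1 FREE][2-12 ALLOC][13-49 FREE]
Op 4: b = realloc(b, 18) -> b = 2; heap: [0-1 FREE][2-19 ALLOC][20-49 FREE]
Op 5: c = malloc(4) -> c = 20; heap: [0-1 FREE][2-19 ALLOC][20-23 ALLOC][24-49 FREE]
Op 6: free(b) -> (freed b); heap: [0-19 FREE][20-23 ALLOC][24-49 FREE]
Free blocks: [20 26] total_free=46 largest=26 -> 100*(46-26)/46 = 2000/46 ≈ 43.478 -> rounds to 43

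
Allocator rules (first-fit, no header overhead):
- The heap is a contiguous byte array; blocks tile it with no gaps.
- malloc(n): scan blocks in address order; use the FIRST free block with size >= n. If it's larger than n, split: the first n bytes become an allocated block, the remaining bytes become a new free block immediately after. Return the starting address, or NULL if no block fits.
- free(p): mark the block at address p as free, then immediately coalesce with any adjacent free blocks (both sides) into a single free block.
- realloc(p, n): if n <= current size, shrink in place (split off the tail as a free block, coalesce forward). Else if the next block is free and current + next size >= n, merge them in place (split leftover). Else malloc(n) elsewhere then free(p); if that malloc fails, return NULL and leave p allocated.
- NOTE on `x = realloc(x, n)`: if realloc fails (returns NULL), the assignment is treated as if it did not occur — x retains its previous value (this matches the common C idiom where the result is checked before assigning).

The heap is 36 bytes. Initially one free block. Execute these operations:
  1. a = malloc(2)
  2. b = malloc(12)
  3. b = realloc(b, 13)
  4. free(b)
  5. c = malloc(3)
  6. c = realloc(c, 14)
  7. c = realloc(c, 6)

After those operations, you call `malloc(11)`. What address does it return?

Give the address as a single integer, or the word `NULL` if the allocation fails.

Op 1: a = malloc(2) -> a = 0; heap: [0-1 ALLOC][2-35 FREE]
Op 2: b = malloc(12) -> b = 2; heap: [0-1 ALLOC][2-13 ALLOC][14-35 FREE]
Op 3: b = realloc(b, 13) -> b = 2; heap: [0-1 ALLOC][2-14 ALLOC][15-35 FREE]
Op 4: free(b) -> (freed b); heap: [0-1 ALLOC][2-35 FREE]
Op 5: c = malloc(3) -> c = 2; heap: [0-1 ALLOC][2-4 ALLOC][5-35 FREE]
Op 6: c = realloc(c, 14) -> c = 2; heap: [0-1 ALLOC][2-15 ALLOC][16-35 FREE]
Op 7: c = realloc(c, 6) -> c = 2; heap: [0-1 ALLOC][2-7 ALLOC][8-35 FREE]
malloc(11): first-fit scan over [0-1 ALLOC][2-7 ALLOC][8-35 FREE] -> 8

Answer: 8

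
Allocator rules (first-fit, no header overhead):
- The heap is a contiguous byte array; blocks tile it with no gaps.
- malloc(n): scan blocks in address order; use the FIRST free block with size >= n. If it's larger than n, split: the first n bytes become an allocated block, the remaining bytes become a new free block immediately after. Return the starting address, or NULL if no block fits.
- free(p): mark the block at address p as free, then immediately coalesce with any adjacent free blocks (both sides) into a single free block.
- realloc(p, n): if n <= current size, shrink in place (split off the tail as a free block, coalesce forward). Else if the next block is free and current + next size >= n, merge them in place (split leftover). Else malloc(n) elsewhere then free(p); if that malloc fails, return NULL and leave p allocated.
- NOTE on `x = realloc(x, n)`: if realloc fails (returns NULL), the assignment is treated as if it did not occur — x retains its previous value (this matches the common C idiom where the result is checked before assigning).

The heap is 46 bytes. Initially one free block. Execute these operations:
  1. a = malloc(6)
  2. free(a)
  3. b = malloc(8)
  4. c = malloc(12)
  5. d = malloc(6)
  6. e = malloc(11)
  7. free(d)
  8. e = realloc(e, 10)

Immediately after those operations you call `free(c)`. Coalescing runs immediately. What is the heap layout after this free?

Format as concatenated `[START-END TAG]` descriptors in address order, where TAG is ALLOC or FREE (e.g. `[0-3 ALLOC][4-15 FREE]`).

Op 1: a = malloc(6) -> a = 0; heap: [0-5 ALLOC][6-45 FREE]
Op 2: free(a) -> (freed a); heap: [0-45 FREE]
Op 3: b = malloc(8) -> b = 0; heap: [0-7 ALLOC][8-45 FREE]
Op 4: c = malloc(12) -> c = 8; heap: [0-7 ALLOC][8-19 ALLOC][20-45 FREE]
Op 5: d = malloc(6) -> d = 20; heap: [0-7 ALLOC][8-19 ALLOC][20-25 ALLOC][26-45 FREE]
Op 6: e = malloc(11) -> e = 26; heap: [0-7 ALLOC][8-19 ALLOC][20-25 ALLOC][26-36 ALLOC][37-45 FREE]
Op 7: free(d) -> (freed d); heap: [0-7 ALLOC][8-19 ALLOC][20-25 FREE][26-36 ALLOC][37-45 FREE]
Op 8: e = realloc(e, 10) -> e = 26; heap: [0-7 ALLOC][8-19 ALLOC][20-25 FREE][26-35 ALLOC][36-45 FREE]
free(c): c = 8 -> block [8-19 ALLOC]; mark free, coalesce with adjacent free neighbors -> [0-7 ALLOC][8-25 FREE][26-35 ALLOC][36-45 FREE]

Answer: [0-7 ALLOC][8-25 FREE][26-35 ALLOC][36-45 FREE]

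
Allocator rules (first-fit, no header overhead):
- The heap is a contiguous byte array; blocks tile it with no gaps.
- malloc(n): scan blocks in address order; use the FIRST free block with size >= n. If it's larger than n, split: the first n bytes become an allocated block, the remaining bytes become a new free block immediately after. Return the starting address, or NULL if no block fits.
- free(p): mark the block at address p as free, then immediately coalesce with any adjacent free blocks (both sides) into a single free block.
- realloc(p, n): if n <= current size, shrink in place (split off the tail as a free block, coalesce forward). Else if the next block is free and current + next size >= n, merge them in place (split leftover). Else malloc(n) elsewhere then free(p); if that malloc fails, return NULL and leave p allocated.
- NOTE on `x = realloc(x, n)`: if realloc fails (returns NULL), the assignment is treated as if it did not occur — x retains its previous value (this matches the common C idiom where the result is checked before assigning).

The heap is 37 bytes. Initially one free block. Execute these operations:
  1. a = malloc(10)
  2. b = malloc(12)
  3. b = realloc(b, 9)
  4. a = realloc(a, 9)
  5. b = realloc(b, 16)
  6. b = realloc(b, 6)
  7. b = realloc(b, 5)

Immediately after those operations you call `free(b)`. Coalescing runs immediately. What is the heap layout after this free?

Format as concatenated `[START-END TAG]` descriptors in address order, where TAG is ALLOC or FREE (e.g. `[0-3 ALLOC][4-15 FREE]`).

Answer: [0-8 ALLOC][9-36 FREE]

Derivation:
Op 1: a = malloc(10) -> a = 0; heap: [0-9 ALLOC][10-36 FREE]
Op 2: b = malloc(12) -> b = 10; heap: [0-9 ALLOC][10-21 ALLOC][22-36 FREE]
Op 3: b = realloc(b, 9) -> b = 10; heap: [0-9 ALLOC][10-18 ALLOC][19-36 FREE]
Op 4: a = realloc(a, 9) -> a = 0; heap: [0-8 ALLOC][9-9 FREE][10-18 ALLOC][19-36 FREE]
Op 5: b = realloc(b, 16) -> b = 10; heap: [0-8 ALLOC][9-9 FREE][10-25 ALLOC][26-36 FREE]
Op 6: b = realloc(b, 6) -> b = 10; heap: [0-8 ALLOC][9-9 FREE][10-15 ALLOC][16-36 FREE]
Op 7: b = realloc(b, 5) -> b = 10; heap: [0-8 ALLOC][9-9 FREE][10-14 ALLOC][15-36 FREE]
free(b): b = 10 -> block [10-14 ALLOC]; mark free, coalesce with adjacent free neighbors -> [0-8 ALLOC][9-36 FREE]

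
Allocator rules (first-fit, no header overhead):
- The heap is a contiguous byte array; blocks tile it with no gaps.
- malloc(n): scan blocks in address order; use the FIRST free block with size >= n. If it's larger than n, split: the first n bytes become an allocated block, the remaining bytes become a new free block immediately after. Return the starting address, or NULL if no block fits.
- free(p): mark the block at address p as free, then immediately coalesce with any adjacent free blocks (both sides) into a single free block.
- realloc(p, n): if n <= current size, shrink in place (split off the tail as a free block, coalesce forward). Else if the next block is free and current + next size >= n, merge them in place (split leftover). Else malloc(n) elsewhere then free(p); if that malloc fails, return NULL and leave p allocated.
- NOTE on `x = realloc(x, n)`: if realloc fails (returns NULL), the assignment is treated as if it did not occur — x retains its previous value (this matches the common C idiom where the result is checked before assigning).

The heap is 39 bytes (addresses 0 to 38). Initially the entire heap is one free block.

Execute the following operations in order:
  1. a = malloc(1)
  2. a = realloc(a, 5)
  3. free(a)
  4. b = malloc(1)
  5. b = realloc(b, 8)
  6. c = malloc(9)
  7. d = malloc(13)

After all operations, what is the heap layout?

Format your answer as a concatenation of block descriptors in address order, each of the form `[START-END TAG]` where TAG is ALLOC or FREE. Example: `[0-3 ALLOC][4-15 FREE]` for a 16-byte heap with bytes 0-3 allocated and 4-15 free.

Answer: [0-7 ALLOC][8-16 ALLOC][17-29 ALLOC][30-38 FREE]

Derivation:
Op 1: a = malloc(1) -> a = 0; heap: [0-0 ALLOC][1-38 FREE]
Op 2: a = realloc(a, 5) -> a = 0; heap: [0-4 ALLOC][5-38 FREE]
Op 3: free(a) -> (freed a); heap: [0-38 FREE]
Op 4: b = malloc(1) -> b = 0; heap: [0-0 ALLOC][1-38 FREE]
Op 5: b = realloc(b, 8) -> b = 0; heap: [0-7 ALLOC][8-38 FREE]
Op 6: c = malloc(9) -> c = 8; heap: [0-7 ALLOC][8-16 ALLOC][17-38 FREE]
Op 7: d = malloc(13) -> d = 17; heap: [0-7 ALLOC][8-16 ALLOC][17-29 ALLOC][30-38 FREE]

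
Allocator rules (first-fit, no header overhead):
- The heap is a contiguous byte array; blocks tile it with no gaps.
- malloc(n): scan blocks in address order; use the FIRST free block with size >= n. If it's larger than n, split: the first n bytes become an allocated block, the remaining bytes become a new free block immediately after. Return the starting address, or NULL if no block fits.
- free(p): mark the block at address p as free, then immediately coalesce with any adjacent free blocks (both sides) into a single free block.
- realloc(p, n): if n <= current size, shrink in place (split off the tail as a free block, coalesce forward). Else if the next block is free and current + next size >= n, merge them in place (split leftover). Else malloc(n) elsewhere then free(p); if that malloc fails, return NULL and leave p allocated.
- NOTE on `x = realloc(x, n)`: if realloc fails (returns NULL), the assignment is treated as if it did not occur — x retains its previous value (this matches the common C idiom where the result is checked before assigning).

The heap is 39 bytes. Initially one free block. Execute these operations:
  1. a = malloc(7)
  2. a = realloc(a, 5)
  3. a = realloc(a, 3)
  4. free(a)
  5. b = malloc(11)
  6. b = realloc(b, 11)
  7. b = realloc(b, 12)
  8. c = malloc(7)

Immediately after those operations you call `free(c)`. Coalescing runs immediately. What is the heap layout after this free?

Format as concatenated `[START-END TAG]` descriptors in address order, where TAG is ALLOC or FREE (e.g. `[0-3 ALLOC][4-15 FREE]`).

Answer: [0-11 ALLOC][12-38 FREE]

Derivation:
Op 1: a = malloc(7) -> a = 0; heap: [0-6 ALLOC][7-38 FREE]
Op 2: a = realloc(a, 5) -> a = 0; heap: [0-4 ALLOC][5-38 FREE]
Op 3: a = realloc(a, 3) -> a = 0; heap: [0-2 ALLOC][3-38 FREE]
Op 4: free(a) -> (freed a); heap: [0-38 FREE]
Op 5: b = malloc(11) -> b = 0; heap: [0-10 ALLOC][11-38 FREE]
Op 6: b = realloc(b, 11) -> b = 0; heap: [0-10 ALLOC][11-38 FREE]
Op 7: b = realloc(b, 12) -> b = 0; heap: [0-11 ALLOC][12-38 FREE]
Op 8: c = malloc(7) -> c = 12; heap: [0-11 ALLOC][12-18 ALLOC][19-38 FREE]
free(c): c = 12 -> block [12-18 ALLOC]; mark free, coalesce with adjacent free neighbors -> [0-11 ALLOC][12-38 FREE]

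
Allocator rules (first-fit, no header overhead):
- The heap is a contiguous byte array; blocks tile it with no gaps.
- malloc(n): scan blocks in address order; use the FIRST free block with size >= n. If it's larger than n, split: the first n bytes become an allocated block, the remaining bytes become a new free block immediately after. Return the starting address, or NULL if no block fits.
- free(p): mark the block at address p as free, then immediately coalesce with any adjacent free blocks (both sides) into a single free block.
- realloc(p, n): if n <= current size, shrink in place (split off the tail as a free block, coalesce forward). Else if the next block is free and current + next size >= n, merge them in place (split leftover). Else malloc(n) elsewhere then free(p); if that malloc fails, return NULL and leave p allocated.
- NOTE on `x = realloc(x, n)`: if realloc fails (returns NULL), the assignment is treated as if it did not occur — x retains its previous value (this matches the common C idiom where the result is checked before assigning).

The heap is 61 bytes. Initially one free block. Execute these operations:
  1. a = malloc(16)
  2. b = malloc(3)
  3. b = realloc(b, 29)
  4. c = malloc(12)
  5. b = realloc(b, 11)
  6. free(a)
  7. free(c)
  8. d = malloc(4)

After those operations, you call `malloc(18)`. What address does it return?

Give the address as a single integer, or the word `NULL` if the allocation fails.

Op 1: a = malloc(16) -> a = 0; heap: [0-15 ALLOC][16-60 FREE]
Op 2: b = malloc(3) -> b = 16; heap: [0-15 ALLOC][16-18 ALLOC][19-60 FREE]
Op 3: b = realloc(b, 29) -> b = 16; heap: [0-15 ALLOC][16-44 ALLOC][45-60 FREE]
Op 4: c = malloc(12) -> c = 45; heap: [0-15 ALLOC][16-44 ALLOC][45-56 ALLOC][57-60 FREE]
Op 5: b = realloc(b, 11) -> b = 16; heap: [0-15 ALLOC][16-26 ALLOC][27-44 FREE][45-56 ALLOC][57-60 FREE]
Op 6: free(a) -> (freed a); heap: [0-15 FREE][16-26 ALLOC][27-44 FREE][45-56 ALLOC][57-60 FREE]
Op 7: free(c) -> (freed c); heap: [0-15 FREE][16-26 ALLOC][27-60 FREE]
Op 8: d = malloc(4) -> d = 0; heap: [0-3 ALLOC][4-15 FREE][16-26 ALLOC][27-60 FREE]
malloc(18): first-fit scan over [0-3 ALLOC][4-15 FREE][16-26 ALLOC][27-60 FREE] -> 27

Answer: 27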